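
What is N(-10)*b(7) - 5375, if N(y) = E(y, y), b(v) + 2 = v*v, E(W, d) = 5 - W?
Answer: -4670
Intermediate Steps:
b(v) = -2 + v² (b(v) = -2 + v*v = -2 + v²)
N(y) = 5 - y
N(-10)*b(7) - 5375 = (5 - 1*(-10))*(-2 + 7²) - 5375 = (5 + 10)*(-2 + 49) - 5375 = 15*47 - 5375 = 705 - 5375 = -4670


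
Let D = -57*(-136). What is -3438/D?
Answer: -573/1292 ≈ -0.44350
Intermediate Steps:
D = 7752
-3438/D = -3438/7752 = -3438*1/7752 = -573/1292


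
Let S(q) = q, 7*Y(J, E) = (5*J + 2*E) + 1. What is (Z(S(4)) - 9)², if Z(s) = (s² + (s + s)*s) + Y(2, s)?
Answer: 85264/49 ≈ 1740.1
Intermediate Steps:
Y(J, E) = ⅐ + 2*E/7 + 5*J/7 (Y(J, E) = ((5*J + 2*E) + 1)/7 = ((2*E + 5*J) + 1)/7 = (1 + 2*E + 5*J)/7 = ⅐ + 2*E/7 + 5*J/7)
Z(s) = 11/7 + 3*s² + 2*s/7 (Z(s) = (s² + (s + s)*s) + (⅐ + 2*s/7 + (5/7)*2) = (s² + (2*s)*s) + (⅐ + 2*s/7 + 10/7) = (s² + 2*s²) + (11/7 + 2*s/7) = 3*s² + (11/7 + 2*s/7) = 11/7 + 3*s² + 2*s/7)
(Z(S(4)) - 9)² = ((11/7 + 3*4² + (2/7)*4) - 9)² = ((11/7 + 3*16 + 8/7) - 9)² = ((11/7 + 48 + 8/7) - 9)² = (355/7 - 9)² = (292/7)² = 85264/49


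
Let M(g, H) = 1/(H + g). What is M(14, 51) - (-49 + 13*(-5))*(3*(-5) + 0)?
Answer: -111149/65 ≈ -1710.0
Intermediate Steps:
M(14, 51) - (-49 + 13*(-5))*(3*(-5) + 0) = 1/(51 + 14) - (-49 + 13*(-5))*(3*(-5) + 0) = 1/65 - (-49 - 65)*(-15 + 0) = 1/65 - (-114)*(-15) = 1/65 - 1*1710 = 1/65 - 1710 = -111149/65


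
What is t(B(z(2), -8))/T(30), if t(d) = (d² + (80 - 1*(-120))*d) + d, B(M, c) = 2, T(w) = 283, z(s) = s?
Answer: 406/283 ≈ 1.4346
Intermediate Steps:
t(d) = d² + 201*d (t(d) = (d² + (80 + 120)*d) + d = (d² + 200*d) + d = d² + 201*d)
t(B(z(2), -8))/T(30) = (2*(201 + 2))/283 = (2*203)*(1/283) = 406*(1/283) = 406/283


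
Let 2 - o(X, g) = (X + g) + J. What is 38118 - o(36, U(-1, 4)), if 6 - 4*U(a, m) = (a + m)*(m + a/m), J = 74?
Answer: 611595/16 ≈ 38225.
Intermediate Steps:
U(a, m) = 3/2 - (a + m)*(m + a/m)/4
o(X, g) = -72 - X - g (o(X, g) = 2 - ((X + g) + 74) = 2 - (74 + X + g) = 2 + (-74 - X - g) = -72 - X - g)
38118 - o(36, U(-1, 4)) = 38118 - (-72 - 1*36 - (-1*(-1)² - 1*4*(-6 - 1 + 4² - 1*4))/(4*4)) = 38118 - (-72 - 36 - (-1*1 - 1*4*(-6 - 1 + 16 - 4))/(4*4)) = 38118 - (-72 - 36 - (-1 - 1*4*5)/(4*4)) = 38118 - (-72 - 36 - (-1 - 20)/(4*4)) = 38118 - (-72 - 36 - (-21)/(4*4)) = 38118 - (-72 - 36 - 1*(-21/16)) = 38118 - (-72 - 36 + 21/16) = 38118 - 1*(-1707/16) = 38118 + 1707/16 = 611595/16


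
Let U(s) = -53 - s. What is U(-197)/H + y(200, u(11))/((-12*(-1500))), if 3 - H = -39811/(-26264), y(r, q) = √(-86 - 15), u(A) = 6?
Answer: 3782016/38981 + I*√101/18000 ≈ 97.022 + 0.00055833*I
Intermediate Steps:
y(r, q) = I*√101 (y(r, q) = √(-101) = I*√101)
H = 38981/26264 (H = 3 - (-39811)/(-26264) = 3 - (-39811)*(-1)/26264 = 3 - 1*39811/26264 = 3 - 39811/26264 = 38981/26264 ≈ 1.4842)
U(-197)/H + y(200, u(11))/((-12*(-1500))) = (-53 - 1*(-197))/(38981/26264) + (I*√101)/((-12*(-1500))) = (-53 + 197)*(26264/38981) + (I*√101)/18000 = 144*(26264/38981) + (I*√101)*(1/18000) = 3782016/38981 + I*√101/18000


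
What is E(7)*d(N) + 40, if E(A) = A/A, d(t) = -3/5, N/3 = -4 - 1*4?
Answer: 197/5 ≈ 39.400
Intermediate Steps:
N = -24 (N = 3*(-4 - 1*4) = 3*(-4 - 4) = 3*(-8) = -24)
d(t) = -3/5 (d(t) = -3*1/5 = -3/5)
E(A) = 1
E(7)*d(N) + 40 = 1*(-3/5) + 40 = -3/5 + 40 = 197/5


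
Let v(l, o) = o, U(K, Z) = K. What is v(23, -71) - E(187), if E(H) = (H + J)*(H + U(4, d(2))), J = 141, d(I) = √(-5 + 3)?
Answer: -62719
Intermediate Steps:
d(I) = I*√2 (d(I) = √(-2) = I*√2)
E(H) = (4 + H)*(141 + H) (E(H) = (H + 141)*(H + 4) = (141 + H)*(4 + H) = (4 + H)*(141 + H))
v(23, -71) - E(187) = -71 - (564 + 187² + 145*187) = -71 - (564 + 34969 + 27115) = -71 - 1*62648 = -71 - 62648 = -62719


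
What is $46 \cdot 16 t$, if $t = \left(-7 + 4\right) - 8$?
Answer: $-8096$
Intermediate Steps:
$t = -11$ ($t = -3 - 8 = -11$)
$46 \cdot 16 t = 46 \cdot 16 \left(-11\right) = 736 \left(-11\right) = -8096$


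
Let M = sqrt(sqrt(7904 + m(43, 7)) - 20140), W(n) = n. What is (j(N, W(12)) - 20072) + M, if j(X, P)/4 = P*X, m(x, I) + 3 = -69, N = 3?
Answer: -19928 + I*sqrt(20140 - 2*sqrt(1958)) ≈ -19928.0 + 141.6*I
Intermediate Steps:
m(x, I) = -72 (m(x, I) = -3 - 69 = -72)
j(X, P) = 4*P*X (j(X, P) = 4*(P*X) = 4*P*X)
M = sqrt(-20140 + 2*sqrt(1958)) (M = sqrt(sqrt(7904 - 72) - 20140) = sqrt(sqrt(7832) - 20140) = sqrt(2*sqrt(1958) - 20140) = sqrt(-20140 + 2*sqrt(1958)) ≈ 141.6*I)
(j(N, W(12)) - 20072) + M = (4*12*3 - 20072) + sqrt(-20140 + 2*sqrt(1958)) = (144 - 20072) + sqrt(-20140 + 2*sqrt(1958)) = -19928 + sqrt(-20140 + 2*sqrt(1958))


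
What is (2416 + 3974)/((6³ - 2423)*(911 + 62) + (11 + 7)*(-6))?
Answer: -6390/2147519 ≈ -0.0029755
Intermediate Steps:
(2416 + 3974)/((6³ - 2423)*(911 + 62) + (11 + 7)*(-6)) = 6390/((216 - 2423)*973 + 18*(-6)) = 6390/(-2207*973 - 108) = 6390/(-2147411 - 108) = 6390/(-2147519) = 6390*(-1/2147519) = -6390/2147519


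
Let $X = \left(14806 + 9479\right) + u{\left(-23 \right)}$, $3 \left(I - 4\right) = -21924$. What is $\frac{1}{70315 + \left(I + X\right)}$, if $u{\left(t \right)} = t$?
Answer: $\frac{1}{87273} \approx 1.1458 \cdot 10^{-5}$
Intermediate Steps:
$I = -7304$ ($I = 4 + \frac{1}{3} \left(-21924\right) = 4 - 7308 = -7304$)
$X = 24262$ ($X = \left(14806 + 9479\right) - 23 = 24285 - 23 = 24262$)
$\frac{1}{70315 + \left(I + X\right)} = \frac{1}{70315 + \left(-7304 + 24262\right)} = \frac{1}{70315 + 16958} = \frac{1}{87273}$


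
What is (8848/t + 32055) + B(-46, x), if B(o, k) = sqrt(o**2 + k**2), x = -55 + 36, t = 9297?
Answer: 298024183/9297 + sqrt(2477) ≈ 32106.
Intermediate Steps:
x = -19
B(o, k) = sqrt(k**2 + o**2)
(8848/t + 32055) + B(-46, x) = (8848/9297 + 32055) + sqrt((-19)**2 + (-46)**2) = (8848*(1/9297) + 32055) + sqrt(361 + 2116) = (8848/9297 + 32055) + sqrt(2477) = 298024183/9297 + sqrt(2477)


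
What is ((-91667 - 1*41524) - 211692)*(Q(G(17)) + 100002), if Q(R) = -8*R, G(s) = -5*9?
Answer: -34613147646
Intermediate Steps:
G(s) = -45
((-91667 - 1*41524) - 211692)*(Q(G(17)) + 100002) = ((-91667 - 1*41524) - 211692)*(-8*(-45) + 100002) = ((-91667 - 41524) - 211692)*(360 + 100002) = (-133191 - 211692)*100362 = -344883*100362 = -34613147646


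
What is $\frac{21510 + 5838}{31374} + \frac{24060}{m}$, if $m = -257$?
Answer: $- \frac{124638334}{1343853} \approx -92.747$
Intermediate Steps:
$\frac{21510 + 5838}{31374} + \frac{24060}{m} = \frac{21510 + 5838}{31374} + \frac{24060}{-257} = 27348 \cdot \frac{1}{31374} + 24060 \left(- \frac{1}{257}\right) = \frac{4558}{5229} - \frac{24060}{257} = - \frac{124638334}{1343853}$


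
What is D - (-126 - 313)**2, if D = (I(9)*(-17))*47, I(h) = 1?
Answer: -193520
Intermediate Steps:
D = -799 (D = (1*(-17))*47 = -17*47 = -799)
D - (-126 - 313)**2 = -799 - (-126 - 313)**2 = -799 - 1*(-439)**2 = -799 - 1*192721 = -799 - 192721 = -193520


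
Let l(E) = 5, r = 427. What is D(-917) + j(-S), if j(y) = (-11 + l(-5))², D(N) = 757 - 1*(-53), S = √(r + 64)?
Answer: 846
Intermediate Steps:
S = √491 (S = √(427 + 64) = √491 ≈ 22.159)
D(N) = 810 (D(N) = 757 + 53 = 810)
j(y) = 36 (j(y) = (-11 + 5)² = (-6)² = 36)
D(-917) + j(-S) = 810 + 36 = 846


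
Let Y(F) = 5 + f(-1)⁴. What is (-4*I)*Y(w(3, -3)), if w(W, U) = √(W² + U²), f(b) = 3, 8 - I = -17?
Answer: -8600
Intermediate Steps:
I = 25 (I = 8 - 1*(-17) = 8 + 17 = 25)
w(W, U) = √(U² + W²)
Y(F) = 86 (Y(F) = 5 + 3⁴ = 5 + 81 = 86)
(-4*I)*Y(w(3, -3)) = -4*25*86 = -100*86 = -8600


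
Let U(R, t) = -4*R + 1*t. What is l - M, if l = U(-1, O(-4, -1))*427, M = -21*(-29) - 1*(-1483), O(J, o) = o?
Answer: -811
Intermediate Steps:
U(R, t) = t - 4*R (U(R, t) = -4*R + t = t - 4*R)
M = 2092 (M = 609 + 1483 = 2092)
l = 1281 (l = (-1 - 4*(-1))*427 = (-1 + 4)*427 = 3*427 = 1281)
l - M = 1281 - 1*2092 = 1281 - 2092 = -811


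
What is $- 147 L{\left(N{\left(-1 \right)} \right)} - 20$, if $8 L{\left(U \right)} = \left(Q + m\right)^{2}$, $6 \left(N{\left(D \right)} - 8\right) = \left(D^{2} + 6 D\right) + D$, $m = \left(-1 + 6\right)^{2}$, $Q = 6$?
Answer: $- \frac{141427}{8} \approx -17678.0$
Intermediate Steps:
$m = 25$ ($m = 5^{2} = 25$)
$N{\left(D \right)} = 8 + \frac{D^{2}}{6} + \frac{7 D}{6}$ ($N{\left(D \right)} = 8 + \frac{\left(D^{2} + 6 D\right) + D}{6} = 8 + \frac{D^{2} + 7 D}{6} = 8 + \left(\frac{D^{2}}{6} + \frac{7 D}{6}\right) = 8 + \frac{D^{2}}{6} + \frac{7 D}{6}$)
$L{\left(U \right)} = \frac{961}{8}$ ($L{\left(U \right)} = \frac{\left(6 + 25\right)^{2}}{8} = \frac{31^{2}}{8} = \frac{1}{8} \cdot 961 = \frac{961}{8}$)
$- 147 L{\left(N{\left(-1 \right)} \right)} - 20 = \left(-147\right) \frac{961}{8} - 20 = - \frac{141267}{8} - 20 = - \frac{141427}{8}$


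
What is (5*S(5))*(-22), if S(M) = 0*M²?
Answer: 0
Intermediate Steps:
S(M) = 0
(5*S(5))*(-22) = (5*0)*(-22) = 0*(-22) = 0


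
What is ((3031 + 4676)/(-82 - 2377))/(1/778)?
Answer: -5996046/2459 ≈ -2438.4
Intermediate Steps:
((3031 + 4676)/(-82 - 2377))/(1/778) = (7707/(-2459))/(1/778) = (7707*(-1/2459))*778 = -7707/2459*778 = -5996046/2459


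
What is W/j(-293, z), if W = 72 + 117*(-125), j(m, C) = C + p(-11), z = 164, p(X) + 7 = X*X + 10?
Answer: -1617/32 ≈ -50.531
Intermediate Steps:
p(X) = 3 + X² (p(X) = -7 + (X*X + 10) = -7 + (X² + 10) = -7 + (10 + X²) = 3 + X²)
j(m, C) = 124 + C (j(m, C) = C + (3 + (-11)²) = C + (3 + 121) = C + 124 = 124 + C)
W = -14553 (W = 72 - 14625 = -14553)
W/j(-293, z) = -14553/(124 + 164) = -14553/288 = -14553*1/288 = -1617/32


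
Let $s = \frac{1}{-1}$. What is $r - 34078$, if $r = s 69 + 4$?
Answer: $-34143$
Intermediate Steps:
$s = -1$
$r = -65$ ($r = \left(-1\right) 69 + 4 = -69 + 4 = -65$)
$r - 34078 = -65 - 34078 = -34143$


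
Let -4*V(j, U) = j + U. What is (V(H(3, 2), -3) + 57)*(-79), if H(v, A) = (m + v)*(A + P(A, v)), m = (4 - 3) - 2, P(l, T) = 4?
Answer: -17301/4 ≈ -4325.3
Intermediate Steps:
m = -1 (m = 1 - 2 = -1)
H(v, A) = (-1 + v)*(4 + A) (H(v, A) = (-1 + v)*(A + 4) = (-1 + v)*(4 + A))
V(j, U) = -U/4 - j/4 (V(j, U) = -(j + U)/4 = -(U + j)/4 = -U/4 - j/4)
(V(H(3, 2), -3) + 57)*(-79) = ((-¼*(-3) - (-4 - 1*2 + 4*3 + 2*3)/4) + 57)*(-79) = ((¾ - (-4 - 2 + 12 + 6)/4) + 57)*(-79) = ((¾ - ¼*12) + 57)*(-79) = ((¾ - 3) + 57)*(-79) = (-9/4 + 57)*(-79) = (219/4)*(-79) = -17301/4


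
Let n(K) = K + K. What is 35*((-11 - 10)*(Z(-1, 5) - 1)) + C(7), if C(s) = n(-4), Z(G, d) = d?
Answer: -2948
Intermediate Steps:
n(K) = 2*K
C(s) = -8 (C(s) = 2*(-4) = -8)
35*((-11 - 10)*(Z(-1, 5) - 1)) + C(7) = 35*((-11 - 10)*(5 - 1)) - 8 = 35*(-21*4) - 8 = 35*(-84) - 8 = -2940 - 8 = -2948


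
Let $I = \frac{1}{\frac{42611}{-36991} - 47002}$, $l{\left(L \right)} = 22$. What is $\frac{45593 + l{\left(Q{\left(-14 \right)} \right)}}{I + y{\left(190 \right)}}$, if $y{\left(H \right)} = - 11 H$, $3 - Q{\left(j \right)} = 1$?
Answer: $- \frac{79310508244695}{3633869646361} \approx -21.825$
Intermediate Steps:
$Q{\left(j \right)} = 2$ ($Q{\left(j \right)} = 3 - 1 = 2$)
$I = - \frac{36991}{1738693593}$ ($I = \frac{1}{42611 \left(- \frac{1}{36991}\right) - 47002} = \frac{1}{- \frac{42611}{36991} - 47002} = \frac{1}{- \frac{1738693593}{36991}} = - \frac{36991}{1738693593} \approx -2.1275 \cdot 10^{-5}$)
$\frac{45593 + l{\left(Q{\left(-14 \right)} \right)}}{I + y{\left(190 \right)}} = \frac{45593 + 22}{- \frac{36991}{1738693593} - 2090} = \frac{45615}{- \frac{36991}{1738693593} - 2090} = \frac{45615}{- \frac{3633869646361}{1738693593}} = 45615 \left(- \frac{1738693593}{3633869646361}\right) = - \frac{79310508244695}{3633869646361}$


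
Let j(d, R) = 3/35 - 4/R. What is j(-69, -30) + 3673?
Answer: 385688/105 ≈ 3673.2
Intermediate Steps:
j(d, R) = 3/35 - 4/R (j(d, R) = 3*(1/35) - 4/R = 3/35 - 4/R)
j(-69, -30) + 3673 = (3/35 - 4/(-30)) + 3673 = (3/35 - 4*(-1/30)) + 3673 = (3/35 + 2/15) + 3673 = 23/105 + 3673 = 385688/105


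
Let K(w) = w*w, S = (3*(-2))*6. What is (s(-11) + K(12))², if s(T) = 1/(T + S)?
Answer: 45792289/2209 ≈ 20730.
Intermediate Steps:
S = -36 (S = -6*6 = -36)
s(T) = 1/(-36 + T) (s(T) = 1/(T - 36) = 1/(-36 + T))
K(w) = w²
(s(-11) + K(12))² = (1/(-36 - 11) + 12²)² = (1/(-47) + 144)² = (-1/47 + 144)² = (6767/47)² = 45792289/2209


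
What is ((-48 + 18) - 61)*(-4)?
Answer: 364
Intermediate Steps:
((-48 + 18) - 61)*(-4) = (-30 - 61)*(-4) = -91*(-4) = 364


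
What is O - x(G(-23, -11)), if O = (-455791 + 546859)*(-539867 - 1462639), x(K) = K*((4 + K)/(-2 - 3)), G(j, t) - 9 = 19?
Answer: -911821081144/5 ≈ -1.8236e+11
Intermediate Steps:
G(j, t) = 28 (G(j, t) = 9 + 19 = 28)
x(K) = K*(-⅘ - K/5) (x(K) = K*((4 + K)/(-5)) = K*((4 + K)*(-⅕)) = K*(-⅘ - K/5))
O = -182364216408 (O = 91068*(-2002506) = -182364216408)
O - x(G(-23, -11)) = -182364216408 - (-1)*28*(4 + 28)/5 = -182364216408 - (-1)*28*32/5 = -182364216408 - 1*(-896/5) = -182364216408 + 896/5 = -911821081144/5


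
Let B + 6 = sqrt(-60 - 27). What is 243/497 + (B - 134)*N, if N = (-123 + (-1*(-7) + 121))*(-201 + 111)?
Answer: 31311243/497 - 450*I*sqrt(87) ≈ 63001.0 - 4197.3*I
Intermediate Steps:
B = -6 + I*sqrt(87) (B = -6 + sqrt(-60 - 27) = -6 + sqrt(-87) = -6 + I*sqrt(87) ≈ -6.0 + 9.3274*I)
N = -450 (N = (-123 + (7 + 121))*(-90) = (-123 + 128)*(-90) = 5*(-90) = -450)
243/497 + (B - 134)*N = 243/497 + ((-6 + I*sqrt(87)) - 134)*(-450) = 243*(1/497) + (-140 + I*sqrt(87))*(-450) = 243/497 + (63000 - 450*I*sqrt(87)) = 31311243/497 - 450*I*sqrt(87)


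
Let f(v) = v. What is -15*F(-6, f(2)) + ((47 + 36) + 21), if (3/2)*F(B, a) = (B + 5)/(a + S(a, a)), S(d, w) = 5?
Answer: 738/7 ≈ 105.43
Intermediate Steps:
F(B, a) = 2*(5 + B)/(3*(5 + a)) (F(B, a) = 2*((B + 5)/(a + 5))/3 = 2*((5 + B)/(5 + a))/3 = 2*(5 + B)/(3*(5 + a)))
-15*F(-6, f(2)) + ((47 + 36) + 21) = -10*(5 - 6)/(5 + 2) + ((47 + 36) + 21) = -10*(-1)/7 + (83 + 21) = -10*(-1)/7 + 104 = -15*(-2/21) + 104 = 10/7 + 104 = 738/7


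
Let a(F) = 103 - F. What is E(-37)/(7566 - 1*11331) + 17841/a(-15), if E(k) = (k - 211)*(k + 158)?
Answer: 70712309/444270 ≈ 159.17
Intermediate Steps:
E(k) = (-211 + k)*(158 + k)
E(-37)/(7566 - 1*11331) + 17841/a(-15) = (-33338 + (-37)**2 - 53*(-37))/(7566 - 1*11331) + 17841/(103 - 1*(-15)) = (-33338 + 1369 + 1961)/(7566 - 11331) + 17841/(103 + 15) = -30008/(-3765) + 17841/118 = -30008*(-1/3765) + 17841*(1/118) = 30008/3765 + 17841/118 = 70712309/444270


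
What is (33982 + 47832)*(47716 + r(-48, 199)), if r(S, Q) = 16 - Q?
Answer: 3888864862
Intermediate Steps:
(33982 + 47832)*(47716 + r(-48, 199)) = (33982 + 47832)*(47716 + (16 - 1*199)) = 81814*(47716 + (16 - 199)) = 81814*(47716 - 183) = 81814*47533 = 3888864862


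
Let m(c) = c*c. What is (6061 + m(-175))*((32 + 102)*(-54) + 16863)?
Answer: 353176122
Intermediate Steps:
m(c) = c**2
(6061 + m(-175))*((32 + 102)*(-54) + 16863) = (6061 + (-175)**2)*((32 + 102)*(-54) + 16863) = (6061 + 30625)*(134*(-54) + 16863) = 36686*(-7236 + 16863) = 36686*9627 = 353176122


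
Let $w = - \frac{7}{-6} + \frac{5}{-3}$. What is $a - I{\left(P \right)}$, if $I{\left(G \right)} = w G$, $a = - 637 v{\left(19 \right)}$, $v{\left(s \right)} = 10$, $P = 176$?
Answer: $-6282$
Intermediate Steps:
$w = - \frac{1}{2}$ ($w = \left(-7\right) \left(- \frac{1}{6}\right) + 5 \left(- \frac{1}{3}\right) = \frac{7}{6} - \frac{5}{3} = - \frac{1}{2} \approx -0.5$)
$a = -6370$ ($a = \left(-637\right) 10 = -6370$)
$I{\left(G \right)} = - \frac{G}{2}$
$a - I{\left(P \right)} = -6370 - \left(- \frac{1}{2}\right) 176 = -6370 - -88 = -6370 + 88 = -6282$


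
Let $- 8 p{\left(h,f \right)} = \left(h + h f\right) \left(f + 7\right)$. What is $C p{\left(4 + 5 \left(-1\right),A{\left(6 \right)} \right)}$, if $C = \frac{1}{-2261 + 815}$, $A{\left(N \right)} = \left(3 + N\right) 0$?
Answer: $- \frac{7}{11568} \approx -0.00060512$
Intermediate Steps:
$A{\left(N \right)} = 0$
$p{\left(h,f \right)} = - \frac{\left(7 + f\right) \left(h + f h\right)}{8}$ ($p{\left(h,f \right)} = - \frac{\left(h + h f\right) \left(f + 7\right)}{8} = - \frac{\left(h + f h\right) \left(7 + f\right)}{8} = - \frac{\left(7 + f\right) \left(h + f h\right)}{8}$)
$C = - \frac{1}{1446}$ ($C = \frac{1}{-1446} = - \frac{1}{1446} \approx -0.00069156$)
$C p{\left(4 + 5 \left(-1\right),A{\left(6 \right)} \right)} = - \frac{\left(- \frac{1}{8}\right) \left(4 + 5 \left(-1\right)\right) \left(7 + 0^{2} + 8 \cdot 0\right)}{1446} = - \frac{\left(- \frac{1}{8}\right) \left(4 - 5\right) \left(7 + 0 + 0\right)}{1446} = - \frac{\left(- \frac{1}{8}\right) \left(-1\right) 7}{1446} = \left(- \frac{1}{1446}\right) \frac{7}{8} = - \frac{7}{11568}$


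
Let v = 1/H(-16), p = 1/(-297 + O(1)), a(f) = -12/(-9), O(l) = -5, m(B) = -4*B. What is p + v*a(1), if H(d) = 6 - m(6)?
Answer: 559/13590 ≈ 0.041133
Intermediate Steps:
a(f) = 4/3 (a(f) = -12*(-1/9) = 4/3)
H(d) = 30 (H(d) = 6 - (-4)*6 = 6 - 1*(-24) = 6 + 24 = 30)
p = -1/302 (p = 1/(-297 - 5) = 1/(-302) = -1/302 ≈ -0.0033113)
v = 1/30 ≈ 0.033333
p + v*a(1) = -1/302 + (1/30)*(4/3) = -1/302 + 2/45 = 559/13590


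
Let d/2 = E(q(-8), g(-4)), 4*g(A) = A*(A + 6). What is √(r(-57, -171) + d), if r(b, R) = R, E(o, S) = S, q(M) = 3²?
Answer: 5*I*√7 ≈ 13.229*I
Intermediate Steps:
g(A) = A*(6 + A)/4 (g(A) = (A*(A + 6))/4 = (A*(6 + A))/4 = A*(6 + A)/4)
q(M) = 9
d = -4 (d = 2*((¼)*(-4)*(6 - 4)) = 2*((¼)*(-4)*2) = 2*(-2) = -4)
√(r(-57, -171) + d) = √(-171 - 4) = √(-175) = 5*I*√7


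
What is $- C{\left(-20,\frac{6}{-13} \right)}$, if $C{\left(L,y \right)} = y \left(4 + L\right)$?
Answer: $- \frac{96}{13} \approx -7.3846$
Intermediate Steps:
$- C{\left(-20,\frac{6}{-13} \right)} = - \frac{6}{-13} \left(4 - 20\right) = - 6 \left(- \frac{1}{13}\right) \left(-16\right) = - \frac{\left(-6\right) \left(-16\right)}{13} = \left(-1\right) \frac{96}{13} = - \frac{96}{13}$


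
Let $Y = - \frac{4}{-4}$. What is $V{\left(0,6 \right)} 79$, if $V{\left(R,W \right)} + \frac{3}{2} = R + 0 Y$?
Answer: $- \frac{237}{2} \approx -118.5$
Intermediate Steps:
$Y = 1$ ($Y = \left(-4\right) \left(- \frac{1}{4}\right) = 1$)
$V{\left(R,W \right)} = - \frac{3}{2} + R$ ($V{\left(R,W \right)} = - \frac{3}{2} + \left(R + 0 \cdot 1\right) = - \frac{3}{2} + \left(R + 0\right) = - \frac{3}{2} + R$)
$V{\left(0,6 \right)} 79 = \left(- \frac{3}{2} + 0\right) 79 = \left(- \frac{3}{2}\right) 79 = - \frac{237}{2}$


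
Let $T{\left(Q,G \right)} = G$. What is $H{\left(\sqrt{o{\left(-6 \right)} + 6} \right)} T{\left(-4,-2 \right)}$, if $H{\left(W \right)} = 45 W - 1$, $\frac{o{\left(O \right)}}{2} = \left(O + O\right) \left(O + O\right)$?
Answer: $2 - 630 \sqrt{6} \approx -1541.2$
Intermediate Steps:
$o{\left(O \right)} = 8 O^{2}$ ($o{\left(O \right)} = 2 \left(O + O\right) \left(O + O\right) = 2 \cdot 2 O 2 O = 2 \cdot 4 O^{2} = 8 O^{2}$)
$H{\left(W \right)} = -1 + 45 W$
$H{\left(\sqrt{o{\left(-6 \right)} + 6} \right)} T{\left(-4,-2 \right)} = \left(-1 + 45 \sqrt{8 \left(-6\right)^{2} + 6}\right) \left(-2\right) = \left(-1 + 45 \sqrt{8 \cdot 36 + 6}\right) \left(-2\right) = \left(-1 + 45 \sqrt{288 + 6}\right) \left(-2\right) = \left(-1 + 45 \sqrt{294}\right) \left(-2\right) = \left(-1 + 45 \cdot 7 \sqrt{6}\right) \left(-2\right) = \left(-1 + 315 \sqrt{6}\right) \left(-2\right) = 2 - 630 \sqrt{6}$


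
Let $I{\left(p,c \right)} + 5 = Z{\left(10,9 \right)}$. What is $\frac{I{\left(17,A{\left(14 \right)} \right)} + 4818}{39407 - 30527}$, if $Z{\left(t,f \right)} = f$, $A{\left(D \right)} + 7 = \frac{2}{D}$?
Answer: $\frac{2411}{4440} \approx 0.54302$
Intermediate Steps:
$A{\left(D \right)} = -7 + \frac{2}{D}$
$I{\left(p,c \right)} = 4$ ($I{\left(p,c \right)} = -5 + 9 = 4$)
$\frac{I{\left(17,A{\left(14 \right)} \right)} + 4818}{39407 - 30527} = \frac{4 + 4818}{39407 - 30527} = \frac{4822}{8880} = 4822 \cdot \frac{1}{8880} = \frac{2411}{4440}$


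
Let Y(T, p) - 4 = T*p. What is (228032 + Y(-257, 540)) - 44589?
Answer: 44667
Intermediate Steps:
Y(T, p) = 4 + T*p
(228032 + Y(-257, 540)) - 44589 = (228032 + (4 - 257*540)) - 44589 = (228032 + (4 - 138780)) - 44589 = (228032 - 138776) - 44589 = 89256 - 44589 = 44667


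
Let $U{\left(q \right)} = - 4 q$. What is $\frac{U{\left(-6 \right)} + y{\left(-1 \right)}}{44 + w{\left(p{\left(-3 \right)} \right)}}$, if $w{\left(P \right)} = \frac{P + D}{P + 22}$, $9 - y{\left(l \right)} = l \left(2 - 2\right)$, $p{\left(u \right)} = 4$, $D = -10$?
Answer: $\frac{429}{569} \approx 0.75395$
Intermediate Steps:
$y{\left(l \right)} = 9$ ($y{\left(l \right)} = 9 - l \left(2 - 2\right) = 9 - l 0 = 9 - 0 = 9 + 0 = 9$)
$w{\left(P \right)} = \frac{-10 + P}{22 + P}$ ($w{\left(P \right)} = \frac{P - 10}{P + 22} = \frac{-10 + P}{22 + P}$)
$\frac{U{\left(-6 \right)} + y{\left(-1 \right)}}{44 + w{\left(p{\left(-3 \right)} \right)}} = \frac{\left(-4\right) \left(-6\right) + 9}{44 + \frac{-10 + 4}{22 + 4}} = \frac{24 + 9}{44 + \frac{1}{26} \left(-6\right)} = \frac{33}{44 + \frac{1}{26} \left(-6\right)} = \frac{33}{44 - \frac{3}{13}} = \frac{33}{\frac{569}{13}} = 33 \cdot \frac{13}{569} = \frac{429}{569}$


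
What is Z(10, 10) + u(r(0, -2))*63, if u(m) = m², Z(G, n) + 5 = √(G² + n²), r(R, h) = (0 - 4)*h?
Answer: 4027 + 10*√2 ≈ 4041.1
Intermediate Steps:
r(R, h) = -4*h
Z(G, n) = -5 + √(G² + n²)
Z(10, 10) + u(r(0, -2))*63 = (-5 + √(10² + 10²)) + (-4*(-2))²*63 = (-5 + √(100 + 100)) + 8²*63 = (-5 + √200) + 64*63 = (-5 + 10*√2) + 4032 = 4027 + 10*√2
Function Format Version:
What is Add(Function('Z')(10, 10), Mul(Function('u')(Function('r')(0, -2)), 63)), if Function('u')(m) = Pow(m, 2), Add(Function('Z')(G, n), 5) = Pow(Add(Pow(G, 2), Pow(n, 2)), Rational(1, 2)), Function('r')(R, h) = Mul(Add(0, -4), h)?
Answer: Add(4027, Mul(10, Pow(2, Rational(1, 2)))) ≈ 4041.1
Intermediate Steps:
Function('r')(R, h) = Mul(-4, h)
Function('Z')(G, n) = Add(-5, Pow(Add(Pow(G, 2), Pow(n, 2)), Rational(1, 2)))
Add(Function('Z')(10, 10), Mul(Function('u')(Function('r')(0, -2)), 63)) = Add(Add(-5, Pow(Add(Pow(10, 2), Pow(10, 2)), Rational(1, 2))), Mul(Pow(Mul(-4, -2), 2), 63)) = Add(Add(-5, Pow(Add(100, 100), Rational(1, 2))), Mul(Pow(8, 2), 63)) = Add(Add(-5, Pow(200, Rational(1, 2))), Mul(64, 63)) = Add(Add(-5, Mul(10, Pow(2, Rational(1, 2)))), 4032) = Add(4027, Mul(10, Pow(2, Rational(1, 2))))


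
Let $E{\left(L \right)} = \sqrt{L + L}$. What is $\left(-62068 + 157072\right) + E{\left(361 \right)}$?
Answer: $95004 + 19 \sqrt{2} \approx 95031.0$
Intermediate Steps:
$E{\left(L \right)} = \sqrt{2} \sqrt{L}$ ($E{\left(L \right)} = \sqrt{2 L} = \sqrt{2} \sqrt{L}$)
$\left(-62068 + 157072\right) + E{\left(361 \right)} = \left(-62068 + 157072\right) + \sqrt{2} \sqrt{361} = 95004 + \sqrt{2} \cdot 19 = 95004 + 19 \sqrt{2}$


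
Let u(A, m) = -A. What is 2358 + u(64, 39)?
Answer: 2294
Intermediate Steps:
2358 + u(64, 39) = 2358 - 1*64 = 2358 - 64 = 2294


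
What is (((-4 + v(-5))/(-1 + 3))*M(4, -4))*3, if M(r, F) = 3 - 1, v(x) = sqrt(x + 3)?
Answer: -12 + 3*I*sqrt(2) ≈ -12.0 + 4.2426*I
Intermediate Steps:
v(x) = sqrt(3 + x)
M(r, F) = 2
(((-4 + v(-5))/(-1 + 3))*M(4, -4))*3 = (((-4 + sqrt(3 - 5))/(-1 + 3))*2)*3 = (((-4 + sqrt(-2))/2)*2)*3 = (((-4 + I*sqrt(2))*(1/2))*2)*3 = ((-2 + I*sqrt(2)/2)*2)*3 = (-4 + I*sqrt(2))*3 = -12 + 3*I*sqrt(2)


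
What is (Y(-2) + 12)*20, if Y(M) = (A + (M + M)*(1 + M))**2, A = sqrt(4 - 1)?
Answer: 620 + 160*sqrt(3) ≈ 897.13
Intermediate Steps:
A = sqrt(3) ≈ 1.7320
Y(M) = (sqrt(3) + 2*M*(1 + M))**2 (Y(M) = (sqrt(3) + (M + M)*(1 + M))**2 = (sqrt(3) + (2*M)*(1 + M))**2 = (sqrt(3) + 2*M*(1 + M))**2)
(Y(-2) + 12)*20 = ((sqrt(3) + 2*(-2) + 2*(-2)**2)**2 + 12)*20 = ((sqrt(3) - 4 + 2*4)**2 + 12)*20 = ((sqrt(3) - 4 + 8)**2 + 12)*20 = ((4 + sqrt(3))**2 + 12)*20 = (12 + (4 + sqrt(3))**2)*20 = 240 + 20*(4 + sqrt(3))**2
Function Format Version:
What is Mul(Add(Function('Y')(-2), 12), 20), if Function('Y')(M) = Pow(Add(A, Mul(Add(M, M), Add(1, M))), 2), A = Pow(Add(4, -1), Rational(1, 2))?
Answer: Add(620, Mul(160, Pow(3, Rational(1, 2)))) ≈ 897.13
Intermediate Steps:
A = Pow(3, Rational(1, 2)) ≈ 1.7320
Function('Y')(M) = Pow(Add(Pow(3, Rational(1, 2)), Mul(2, M, Add(1, M))), 2) (Function('Y')(M) = Pow(Add(Pow(3, Rational(1, 2)), Mul(Add(M, M), Add(1, M))), 2) = Pow(Add(Pow(3, Rational(1, 2)), Mul(Mul(2, M), Add(1, M))), 2) = Pow(Add(Pow(3, Rational(1, 2)), Mul(2, M, Add(1, M))), 2))
Mul(Add(Function('Y')(-2), 12), 20) = Mul(Add(Pow(Add(Pow(3, Rational(1, 2)), Mul(2, -2), Mul(2, Pow(-2, 2))), 2), 12), 20) = Mul(Add(Pow(Add(Pow(3, Rational(1, 2)), -4, Mul(2, 4)), 2), 12), 20) = Mul(Add(Pow(Add(Pow(3, Rational(1, 2)), -4, 8), 2), 12), 20) = Mul(Add(Pow(Add(4, Pow(3, Rational(1, 2))), 2), 12), 20) = Mul(Add(12, Pow(Add(4, Pow(3, Rational(1, 2))), 2)), 20) = Add(240, Mul(20, Pow(Add(4, Pow(3, Rational(1, 2))), 2)))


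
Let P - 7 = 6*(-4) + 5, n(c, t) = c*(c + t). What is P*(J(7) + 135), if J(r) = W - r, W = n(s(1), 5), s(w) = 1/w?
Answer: -1608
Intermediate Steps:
s(w) = 1/w
P = -12 (P = 7 + (6*(-4) + 5) = 7 + (-24 + 5) = 7 - 19 = -12)
W = 6 (W = (1/1 + 5)/1 = 1*(1 + 5) = 1*6 = 6)
J(r) = 6 - r
P*(J(7) + 135) = -12*((6 - 1*7) + 135) = -12*((6 - 7) + 135) = -12*(-1 + 135) = -12*134 = -1608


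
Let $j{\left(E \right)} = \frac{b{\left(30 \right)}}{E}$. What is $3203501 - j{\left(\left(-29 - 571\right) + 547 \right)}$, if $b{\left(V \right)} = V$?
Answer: $\frac{169785583}{53} \approx 3.2035 \cdot 10^{6}$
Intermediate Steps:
$j{\left(E \right)} = \frac{30}{E}$
$3203501 - j{\left(\left(-29 - 571\right) + 547 \right)} = 3203501 - \frac{30}{\left(-29 - 571\right) + 547} = 3203501 - \frac{30}{-600 + 547} = 3203501 - \frac{30}{-53} = 3203501 - 30 \left(- \frac{1}{53}\right) = 3203501 - - \frac{30}{53} = 3203501 + \frac{30}{53} = \frac{169785583}{53}$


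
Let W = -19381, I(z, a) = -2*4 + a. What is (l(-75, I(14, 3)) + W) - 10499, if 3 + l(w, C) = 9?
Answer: -29874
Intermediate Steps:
I(z, a) = -8 + a
l(w, C) = 6 (l(w, C) = -3 + 9 = 6)
(l(-75, I(14, 3)) + W) - 10499 = (6 - 19381) - 10499 = -19375 - 10499 = -29874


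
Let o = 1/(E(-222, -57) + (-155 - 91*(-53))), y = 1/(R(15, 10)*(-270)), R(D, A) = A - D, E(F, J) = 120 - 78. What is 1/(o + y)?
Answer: 105975/101 ≈ 1049.3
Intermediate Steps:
E(F, J) = 42
y = 1/1350 (y = 1/((10 - 1*15)*(-270)) = 1/((10 - 15)*(-270)) = 1/(-5*(-270)) = 1/1350 ≈ 0.00074074)
o = 1/4710 (o = 1/(42 + (-155 - 91*(-53))) = 1/(42 + (-155 + 4823)) = 1/(42 + 4668) = 1/4710 ≈ 0.00021231)
1/(o + y) = 1/(1/4710 + 1/1350) = 1/(101/105975) = 105975/101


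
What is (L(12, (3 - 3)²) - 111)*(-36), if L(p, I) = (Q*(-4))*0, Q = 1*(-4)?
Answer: 3996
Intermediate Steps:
Q = -4
L(p, I) = 0 (L(p, I) = -4*(-4)*0 = 16*0 = 0)
(L(12, (3 - 3)²) - 111)*(-36) = (0 - 111)*(-36) = -111*(-36) = 3996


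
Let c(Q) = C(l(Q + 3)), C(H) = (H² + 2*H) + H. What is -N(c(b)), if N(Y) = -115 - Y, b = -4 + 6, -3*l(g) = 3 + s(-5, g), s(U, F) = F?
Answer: 1027/9 ≈ 114.11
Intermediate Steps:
l(g) = -1 - g/3 (l(g) = -(3 + g)/3 = -1 - g/3)
C(H) = H² + 3*H
b = 2
c(Q) = (1 - Q/3)*(-2 - Q/3) (c(Q) = (-1 - (Q + 3)/3)*(3 + (-1 - (Q + 3)/3)) = (-1 - (3 + Q)/3)*(3 + (-1 - (3 + Q)/3)) = (-1 + (-1 - Q/3))*(3 + (-1 + (-1 - Q/3))) = (-2 - Q/3)*(3 + (-2 - Q/3)) = (-2 - Q/3)*(1 - Q/3) = (1 - Q/3)*(-2 - Q/3))
-N(c(b)) = -(-115 - (-3 + 2)*(6 + 2)/9) = -(-115 - (-1)*8/9) = -(-115 - 1*(-8/9)) = -(-115 + 8/9) = -1*(-1027/9) = 1027/9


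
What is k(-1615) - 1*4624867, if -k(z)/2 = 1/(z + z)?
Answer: -7469160204/1615 ≈ -4.6249e+6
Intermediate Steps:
k(z) = -1/z (k(z) = -2/(z + z) = -2*1/(2*z) = -1/z)
k(-1615) - 1*4624867 = -1/(-1615) - 1*4624867 = -1*(-1/1615) - 4624867 = 1/1615 - 4624867 = -7469160204/1615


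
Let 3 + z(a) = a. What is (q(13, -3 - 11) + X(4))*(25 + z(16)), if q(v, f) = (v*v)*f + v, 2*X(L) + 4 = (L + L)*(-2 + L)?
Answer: -89186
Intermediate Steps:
z(a) = -3 + a
X(L) = -2 + L*(-2 + L) (X(L) = -2 + ((L + L)*(-2 + L))/2 = -2 + ((2*L)*(-2 + L))/2 = -2 + (2*L*(-2 + L))/2 = -2 + L*(-2 + L))
q(v, f) = v + f*v² (q(v, f) = v²*f + v = f*v² + v = v + f*v²)
(q(13, -3 - 11) + X(4))*(25 + z(16)) = (13*(1 + (-3 - 11)*13) + (-2 + 4² - 2*4))*(25 + (-3 + 16)) = (13*(1 - 14*13) + (-2 + 16 - 8))*(25 + 13) = (13*(1 - 182) + 6)*38 = (13*(-181) + 6)*38 = (-2353 + 6)*38 = -2347*38 = -89186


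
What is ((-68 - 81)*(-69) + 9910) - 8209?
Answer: 11982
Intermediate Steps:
((-68 - 81)*(-69) + 9910) - 8209 = (-149*(-69) + 9910) - 8209 = (10281 + 9910) - 8209 = 20191 - 8209 = 11982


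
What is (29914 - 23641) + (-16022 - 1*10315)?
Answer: -20064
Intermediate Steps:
(29914 - 23641) + (-16022 - 1*10315) = 6273 + (-16022 - 10315) = 6273 - 26337 = -20064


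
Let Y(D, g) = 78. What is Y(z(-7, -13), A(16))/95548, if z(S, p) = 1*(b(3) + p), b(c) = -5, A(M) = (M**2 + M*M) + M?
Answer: 39/47774 ≈ 0.00081634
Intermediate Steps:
A(M) = M + 2*M**2 (A(M) = (M**2 + M**2) + M = 2*M**2 + M = M + 2*M**2)
z(S, p) = -5 + p (z(S, p) = 1*(-5 + p) = -5 + p)
Y(z(-7, -13), A(16))/95548 = 78/95548 = 78*(1/95548) = 39/47774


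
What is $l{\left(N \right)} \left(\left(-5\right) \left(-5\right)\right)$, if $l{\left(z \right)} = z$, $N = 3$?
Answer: $75$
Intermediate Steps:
$l{\left(N \right)} \left(\left(-5\right) \left(-5\right)\right) = 3 \left(\left(-5\right) \left(-5\right)\right) = 3 \cdot 25 = 75$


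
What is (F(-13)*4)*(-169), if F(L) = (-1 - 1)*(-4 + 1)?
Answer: -4056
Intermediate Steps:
F(L) = 6 (F(L) = -2*(-3) = 6)
(F(-13)*4)*(-169) = (6*4)*(-169) = 24*(-169) = -4056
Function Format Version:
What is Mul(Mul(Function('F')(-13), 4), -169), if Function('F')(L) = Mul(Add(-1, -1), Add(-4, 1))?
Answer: -4056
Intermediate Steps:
Function('F')(L) = 6 (Function('F')(L) = Mul(-2, -3) = 6)
Mul(Mul(Function('F')(-13), 4), -169) = Mul(Mul(6, 4), -169) = Mul(24, -169) = -4056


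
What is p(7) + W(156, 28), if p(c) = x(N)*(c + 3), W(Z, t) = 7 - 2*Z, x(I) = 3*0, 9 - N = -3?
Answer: -305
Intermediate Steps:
N = 12 (N = 9 - 1*(-3) = 9 + 3 = 12)
x(I) = 0
p(c) = 0 (p(c) = 0*(c + 3) = 0*(3 + c) = 0)
p(7) + W(156, 28) = 0 + (7 - 2*156) = 0 + (7 - 312) = 0 - 305 = -305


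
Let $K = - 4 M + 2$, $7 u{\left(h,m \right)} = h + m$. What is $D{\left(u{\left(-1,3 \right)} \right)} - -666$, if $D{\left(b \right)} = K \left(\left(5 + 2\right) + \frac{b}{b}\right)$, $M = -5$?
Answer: $842$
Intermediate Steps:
$u{\left(h,m \right)} = \frac{h}{7} + \frac{m}{7}$ ($u{\left(h,m \right)} = \frac{h + m}{7} = \frac{h}{7} + \frac{m}{7}$)
$K = 22$ ($K = \left(-4\right) \left(-5\right) + 2 = 20 + 2 = 22$)
$D{\left(b \right)} = 176$ ($D{\left(b \right)} = 22 \left(\left(5 + 2\right) + \frac{b}{b}\right) = 22 \left(7 + 1\right) = 22 \cdot 8 = 176$)
$D{\left(u{\left(-1,3 \right)} \right)} - -666 = 176 - -666 = 176 + 666 = 842$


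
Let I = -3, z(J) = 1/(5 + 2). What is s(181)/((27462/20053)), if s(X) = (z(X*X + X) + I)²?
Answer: 4010600/672819 ≈ 5.9609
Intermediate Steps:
z(J) = ⅐ (z(J) = 1/7 = ⅐)
s(X) = 400/49 (s(X) = (⅐ - 3)² = (-20/7)² = 400/49)
s(181)/((27462/20053)) = 400/(49*((27462/20053))) = 400/(49*((27462*(1/20053)))) = 400/(49*(27462/20053)) = (400/49)*(20053/27462) = 4010600/672819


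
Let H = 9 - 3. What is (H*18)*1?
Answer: 108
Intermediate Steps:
H = 6
(H*18)*1 = (6*18)*1 = 108*1 = 108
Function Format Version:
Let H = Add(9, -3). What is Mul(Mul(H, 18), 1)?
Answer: 108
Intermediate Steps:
H = 6
Mul(Mul(H, 18), 1) = Mul(Mul(6, 18), 1) = Mul(108, 1) = 108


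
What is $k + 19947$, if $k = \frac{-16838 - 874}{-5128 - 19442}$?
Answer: $\frac{9076213}{455} \approx 19948.0$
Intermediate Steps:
$k = \frac{328}{455}$ ($k = - \frac{17712}{-24570} = \left(-17712\right) \left(- \frac{1}{24570}\right) = \frac{328}{455} \approx 0.72088$)
$k + 19947 = \frac{328}{455} + 19947 = \frac{9076213}{455}$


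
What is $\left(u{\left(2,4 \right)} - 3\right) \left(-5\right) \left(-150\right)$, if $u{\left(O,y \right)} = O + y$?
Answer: $2250$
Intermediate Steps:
$\left(u{\left(2,4 \right)} - 3\right) \left(-5\right) \left(-150\right) = \left(\left(2 + 4\right) - 3\right) \left(-5\right) \left(-150\right) = \left(6 - 3\right) \left(-5\right) \left(-150\right) = 3 \left(-5\right) \left(-150\right) = \left(-15\right) \left(-150\right) = 2250$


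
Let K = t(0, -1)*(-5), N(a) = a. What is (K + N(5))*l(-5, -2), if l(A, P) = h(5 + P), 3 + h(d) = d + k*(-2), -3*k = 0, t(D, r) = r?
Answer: 0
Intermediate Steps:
k = 0 (k = -⅓*0 = 0)
h(d) = -3 + d (h(d) = -3 + (d + 0*(-2)) = -3 + (d + 0) = -3 + d)
l(A, P) = 2 + P (l(A, P) = -3 + (5 + P) = 2 + P)
K = 5 (K = -1*(-5) = 5)
(K + N(5))*l(-5, -2) = (5 + 5)*(2 - 2) = 10*0 = 0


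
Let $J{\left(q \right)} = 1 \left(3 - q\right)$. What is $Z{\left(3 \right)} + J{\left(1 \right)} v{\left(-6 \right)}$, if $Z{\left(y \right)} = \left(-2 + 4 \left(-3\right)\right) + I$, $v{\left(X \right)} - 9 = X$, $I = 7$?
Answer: $-1$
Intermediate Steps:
$J{\left(q \right)} = 3 - q$
$v{\left(X \right)} = 9 + X$
$Z{\left(y \right)} = -7$ ($Z{\left(y \right)} = \left(-2 + 4 \left(-3\right)\right) + 7 = \left(-2 - 12\right) + 7 = -14 + 7 = -7$)
$Z{\left(3 \right)} + J{\left(1 \right)} v{\left(-6 \right)} = -7 + \left(3 - 1\right) \left(9 - 6\right) = -7 + \left(3 - 1\right) 3 = -7 + 2 \cdot 3 = -7 + 6 = -1$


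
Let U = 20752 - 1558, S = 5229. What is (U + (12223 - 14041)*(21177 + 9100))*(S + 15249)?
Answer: -1126789499376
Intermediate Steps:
U = 19194
(U + (12223 - 14041)*(21177 + 9100))*(S + 15249) = (19194 + (12223 - 14041)*(21177 + 9100))*(5229 + 15249) = (19194 - 1818*30277)*20478 = (19194 - 55043586)*20478 = -55024392*20478 = -1126789499376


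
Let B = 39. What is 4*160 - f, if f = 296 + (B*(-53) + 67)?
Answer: 2344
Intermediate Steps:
f = -1704 (f = 296 + (39*(-53) + 67) = 296 + (-2067 + 67) = 296 - 2000 = -1704)
4*160 - f = 4*160 - 1*(-1704) = 640 + 1704 = 2344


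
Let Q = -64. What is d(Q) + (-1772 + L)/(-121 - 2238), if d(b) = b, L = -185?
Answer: -149019/2359 ≈ -63.170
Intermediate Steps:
d(Q) + (-1772 + L)/(-121 - 2238) = -64 + (-1772 - 185)/(-121 - 2238) = -64 - 1957/(-2359) = -64 - 1957*(-1/2359) = -64 + 1957/2359 = -149019/2359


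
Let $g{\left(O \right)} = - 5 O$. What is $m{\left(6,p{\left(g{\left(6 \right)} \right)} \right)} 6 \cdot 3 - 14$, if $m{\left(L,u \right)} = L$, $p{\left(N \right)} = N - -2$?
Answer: $94$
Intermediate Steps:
$p{\left(N \right)} = 2 + N$ ($p{\left(N \right)} = N + 2 = 2 + N$)
$m{\left(6,p{\left(g{\left(6 \right)} \right)} \right)} 6 \cdot 3 - 14 = 6 \cdot 6 \cdot 3 - 14 = 6 \cdot 18 - 14 = 108 - 14 = 94$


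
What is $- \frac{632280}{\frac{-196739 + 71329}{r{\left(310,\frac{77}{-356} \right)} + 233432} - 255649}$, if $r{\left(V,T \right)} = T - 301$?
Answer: $\frac{52475799764520}{21217520659751} \approx 2.4732$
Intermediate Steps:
$r{\left(V,T \right)} = -301 + T$
$- \frac{632280}{\frac{-196739 + 71329}{r{\left(310,\frac{77}{-356} \right)} + 233432} - 255649} = - \frac{632280}{\frac{-196739 + 71329}{\left(-301 + \frac{77}{-356}\right) + 233432} - 255649} = - \frac{632280}{- \frac{125410}{\left(-301 + 77 \left(- \frac{1}{356}\right)\right) + 233432} - 255649} = - \frac{632280}{- \frac{125410}{\left(-301 - \frac{77}{356}\right) + 233432} - 255649} = - \frac{632280}{- \frac{125410}{- \frac{107233}{356} + 233432} - 255649} = - \frac{632280}{- \frac{125410}{\frac{82994559}{356}} - 255649} = - \frac{632280}{\left(-125410\right) \frac{356}{82994559} - 255649} = - \frac{632280}{- \frac{44645960}{82994559} - 255649} = - \frac{632280}{- \frac{21217520659751}{82994559}} = \left(-632280\right) \left(- \frac{82994559}{21217520659751}\right) = \frac{52475799764520}{21217520659751}$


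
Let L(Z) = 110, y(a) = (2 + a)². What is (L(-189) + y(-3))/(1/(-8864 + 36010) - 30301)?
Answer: -3013206/822550945 ≈ -0.0036632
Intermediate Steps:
(L(-189) + y(-3))/(1/(-8864 + 36010) - 30301) = (110 + (2 - 3)²)/(1/(-8864 + 36010) - 30301) = (110 + (-1)²)/(1/27146 - 30301) = (110 + 1)/(1/27146 - 30301) = 111/(-822550945/27146) = 111*(-27146/822550945) = -3013206/822550945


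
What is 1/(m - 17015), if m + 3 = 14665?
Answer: -1/2353 ≈ -0.00042499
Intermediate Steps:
m = 14662 (m = -3 + 14665 = 14662)
1/(m - 17015) = 1/(14662 - 17015) = 1/(-2353) = -1/2353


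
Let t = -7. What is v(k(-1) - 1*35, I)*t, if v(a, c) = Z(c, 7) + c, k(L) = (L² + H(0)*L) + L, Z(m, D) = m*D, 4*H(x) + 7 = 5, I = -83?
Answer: 4648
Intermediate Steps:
H(x) = -½ (H(x) = -7/4 + (¼)*5 = -7/4 + 5/4 = -½)
Z(m, D) = D*m
k(L) = L² + L/2 (k(L) = (L² - L/2) + L = L² + L/2)
v(a, c) = 8*c (v(a, c) = 7*c + c = 8*c)
v(k(-1) - 1*35, I)*t = (8*(-83))*(-7) = -664*(-7) = 4648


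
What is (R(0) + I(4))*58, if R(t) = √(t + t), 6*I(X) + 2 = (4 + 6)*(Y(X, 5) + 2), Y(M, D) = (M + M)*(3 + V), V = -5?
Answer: -4118/3 ≈ -1372.7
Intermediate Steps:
Y(M, D) = -4*M (Y(M, D) = (M + M)*(3 - 5) = (2*M)*(-2) = -4*M)
I(X) = 3 - 20*X/3 (I(X) = -⅓ + ((4 + 6)*(-4*X + 2))/6 = -⅓ + (10*(2 - 4*X))/6 = -⅓ + (20 - 40*X)/6 = -⅓ + (10/3 - 20*X/3) = 3 - 20*X/3)
R(t) = √2*√t (R(t) = √(2*t) = √2*√t)
(R(0) + I(4))*58 = (√2*√0 + (3 - 20/3*4))*58 = (√2*0 + (3 - 80/3))*58 = (0 - 71/3)*58 = -71/3*58 = -4118/3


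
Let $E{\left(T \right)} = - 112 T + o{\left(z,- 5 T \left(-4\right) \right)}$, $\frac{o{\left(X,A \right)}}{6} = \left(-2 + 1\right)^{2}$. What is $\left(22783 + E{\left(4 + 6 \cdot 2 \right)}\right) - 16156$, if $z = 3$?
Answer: $4841$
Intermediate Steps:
$o{\left(X,A \right)} = 6$ ($o{\left(X,A \right)} = 6 \left(-2 + 1\right)^{2} = 6 \left(-1\right)^{2} = 6 \cdot 1 = 6$)
$E{\left(T \right)} = 6 - 112 T$ ($E{\left(T \right)} = - 112 T + 6 = 6 - 112 T$)
$\left(22783 + E{\left(4 + 6 \cdot 2 \right)}\right) - 16156 = \left(22783 + \left(6 - 112 \left(4 + 6 \cdot 2\right)\right)\right) - 16156 = \left(22783 + \left(6 - 112 \left(4 + 12\right)\right)\right) - 16156 = \left(22783 + \left(6 - 1792\right)\right) - 16156 = \left(22783 - 1786\right) - 16156 = 20997 - 16156 = 4841$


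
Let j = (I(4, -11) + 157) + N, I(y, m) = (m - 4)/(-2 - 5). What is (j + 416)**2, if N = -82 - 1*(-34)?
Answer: 13616100/49 ≈ 2.7788e+5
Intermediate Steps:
N = -48 (N = -82 + 34 = -48)
I(y, m) = 4/7 - m/7 (I(y, m) = (-4 + m)/(-7) = (-4 + m)*(-1/7) = 4/7 - m/7)
j = 778/7 (j = ((4/7 - 1/7*(-11)) + 157) - 48 = ((4/7 + 11/7) + 157) - 48 = (15/7 + 157) - 48 = 1114/7 - 48 = 778/7 ≈ 111.14)
(j + 416)**2 = (778/7 + 416)**2 = (3690/7)**2 = 13616100/49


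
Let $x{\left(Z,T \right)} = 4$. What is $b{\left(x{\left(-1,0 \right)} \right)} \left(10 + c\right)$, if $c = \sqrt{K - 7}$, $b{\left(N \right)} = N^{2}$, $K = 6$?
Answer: $160 + 16 i \approx 160.0 + 16.0 i$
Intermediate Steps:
$c = i$ ($c = \sqrt{6 - 7} = \sqrt{-1} = i \approx 1.0 i$)
$b{\left(x{\left(-1,0 \right)} \right)} \left(10 + c\right) = 4^{2} \left(10 + i\right) = 16 \left(10 + i\right) = 160 + 16 i$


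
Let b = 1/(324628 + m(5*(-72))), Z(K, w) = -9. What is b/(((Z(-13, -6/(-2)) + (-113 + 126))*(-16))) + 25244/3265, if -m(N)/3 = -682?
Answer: 527779737919/68261799040 ≈ 7.7317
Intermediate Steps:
m(N) = 2046 (m(N) = -3*(-682) = 2046)
b = 1/326674 (b = 1/(324628 + 2046) = 1/326674 ≈ 3.0612e-6)
b/(((Z(-13, -6/(-2)) + (-113 + 126))*(-16))) + 25244/3265 = 1/(326674*(((-9 + (-113 + 126))*(-16)))) + 25244/3265 = 1/(326674*(((-9 + 13)*(-16)))) + 25244*(1/3265) = 1/(326674*((4*(-16)))) + 25244/3265 = (1/326674)/(-64) + 25244/3265 = (1/326674)*(-1/64) + 25244/3265 = -1/20907136 + 25244/3265 = 527779737919/68261799040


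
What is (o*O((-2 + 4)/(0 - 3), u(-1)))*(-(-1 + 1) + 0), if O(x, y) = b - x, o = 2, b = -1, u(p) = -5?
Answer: 0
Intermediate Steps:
O(x, y) = -1 - x
(o*O((-2 + 4)/(0 - 3), u(-1)))*(-(-1 + 1) + 0) = (2*(-1 - (-2 + 4)/(0 - 3)))*(-(-1 + 1) + 0) = (2*(-1 - 2/(-3)))*(-1*0 + 0) = (2*(-1 - 2*(-1)/3))*(0 + 0) = (2*(-1 - 1*(-2/3)))*0 = (2*(-1 + 2/3))*0 = (2*(-1/3))*0 = -2/3*0 = 0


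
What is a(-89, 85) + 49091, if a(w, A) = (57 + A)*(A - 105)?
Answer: 46251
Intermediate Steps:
a(w, A) = (-105 + A)*(57 + A) (a(w, A) = (57 + A)*(-105 + A) = (-105 + A)*(57 + A))
a(-89, 85) + 49091 = (-5985 + 85² - 48*85) + 49091 = (-5985 + 7225 - 4080) + 49091 = -2840 + 49091 = 46251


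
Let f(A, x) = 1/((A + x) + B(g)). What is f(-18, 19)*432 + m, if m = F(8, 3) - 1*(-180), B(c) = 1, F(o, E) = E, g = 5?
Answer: 399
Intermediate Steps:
m = 183 (m = 3 - 1*(-180) = 3 + 180 = 183)
f(A, x) = 1/(1 + A + x) (f(A, x) = 1/((A + x) + 1) = 1/(1 + A + x))
f(-18, 19)*432 + m = 432/(1 - 18 + 19) + 183 = 432/2 + 183 = (1/2)*432 + 183 = 216 + 183 = 399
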